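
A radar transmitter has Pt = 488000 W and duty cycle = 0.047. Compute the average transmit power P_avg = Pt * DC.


P_avg = 488000 * 0.047 = 22936.0 W

22936.0 W


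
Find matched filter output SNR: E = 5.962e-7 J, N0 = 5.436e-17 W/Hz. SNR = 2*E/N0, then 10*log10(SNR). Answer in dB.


SNR_lin = 2 * 5.962e-7 / 5.436e-17 = 2.194e10
SNR_dB = 10*log10(2.194e10) = 103.4 dB

103.4 dB


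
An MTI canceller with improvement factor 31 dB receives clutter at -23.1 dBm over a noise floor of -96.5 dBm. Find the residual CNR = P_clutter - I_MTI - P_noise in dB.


CNR = -23.1 - 31 - (-96.5) = 42.4 dB

42.4 dB


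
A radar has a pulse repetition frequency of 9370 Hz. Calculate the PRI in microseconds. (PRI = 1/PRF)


PRI = 1/9370 = 0.0001067236 s = 106.7 us

106.7 us


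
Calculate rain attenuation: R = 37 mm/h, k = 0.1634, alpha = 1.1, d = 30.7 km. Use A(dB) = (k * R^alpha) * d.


gamma = 0.1634 * 37^1.1 = 8.675089 dB/km
A = 8.675089 * 30.7 = 266.33 dB

266.33 dB


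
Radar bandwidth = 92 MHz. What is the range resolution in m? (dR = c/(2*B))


dR = 3e8 / (2 * 92000000.0) = 1.63 m

1.63 m


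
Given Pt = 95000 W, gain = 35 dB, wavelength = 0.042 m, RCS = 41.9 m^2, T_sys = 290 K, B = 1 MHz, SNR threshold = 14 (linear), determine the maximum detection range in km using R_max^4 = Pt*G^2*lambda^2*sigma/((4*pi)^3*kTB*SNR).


G_lin = 10^(35/10) = 3162.27766
R^4 = 95000 * 3162.27766^2 * 0.042^2 * 41.9 / ((4*pi)^3 * 1.38e-23 * 290 * 1000000.0 * 14)
R^4 = 6.31541e20 m^4
R_max = (6.31541e20)^(1/4) = 158526.0 m = 158.5 km

158.5 km


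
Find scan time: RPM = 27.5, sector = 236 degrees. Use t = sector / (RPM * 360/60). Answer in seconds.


t = 236 / (27.5 * 360) * 60 = 1.43 s

1.43 s


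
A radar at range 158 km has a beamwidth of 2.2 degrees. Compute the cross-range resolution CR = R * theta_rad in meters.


BW_rad = 0.038397244
CR = 158000 * 0.038397244 = 6066.8 m

6066.8 m


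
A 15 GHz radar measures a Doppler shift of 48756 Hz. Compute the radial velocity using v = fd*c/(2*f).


v = 48756 * 3e8 / (2 * 15000000000.0) = 487.6 m/s

487.6 m/s


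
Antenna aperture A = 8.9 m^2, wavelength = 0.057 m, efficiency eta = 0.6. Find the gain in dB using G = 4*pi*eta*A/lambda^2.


G_linear = 4*pi*0.6*8.9/0.057^2 = 20653.87
G_dB = 10*log10(20653.87) = 43.2 dB

43.2 dB


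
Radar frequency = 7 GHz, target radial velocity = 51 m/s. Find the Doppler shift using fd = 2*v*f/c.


fd = 2 * 51 * 7000000000.0 / 3e8 = 2380.0 Hz

2380.0 Hz


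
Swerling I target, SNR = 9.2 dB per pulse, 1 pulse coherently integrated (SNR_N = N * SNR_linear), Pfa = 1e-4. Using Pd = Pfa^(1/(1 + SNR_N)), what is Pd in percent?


SNR_lin = 10^(9.2/10) = 8.31764
SNR_N = 1 * 8.31764 = 8.31764
1/(1 + SNR_N) = 1/9.31764 = 0.1073233
Pd = (1e-4)^0.1073233 = 0.37214
Pd = 37.2%

37.2%


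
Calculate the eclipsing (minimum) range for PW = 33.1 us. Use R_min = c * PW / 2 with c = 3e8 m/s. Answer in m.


R_min = 3e8 * 33.1e-6 / 2 = 4965.0 m

4965.0 m


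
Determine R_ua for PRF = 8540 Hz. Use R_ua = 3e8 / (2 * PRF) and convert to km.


R_ua = 3e8 / (2 * 8540) = 17564.4 m = 17.6 km

17.6 km


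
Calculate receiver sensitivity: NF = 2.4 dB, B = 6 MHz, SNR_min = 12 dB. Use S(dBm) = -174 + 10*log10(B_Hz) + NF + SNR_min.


10*log10(6000000.0) = 67.78
S = -174 + 67.78 + 2.4 + 12 = -91.8 dBm

-91.8 dBm


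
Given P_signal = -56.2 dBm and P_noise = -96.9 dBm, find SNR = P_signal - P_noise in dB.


SNR = -56.2 - (-96.9) = 40.7 dB

40.7 dB


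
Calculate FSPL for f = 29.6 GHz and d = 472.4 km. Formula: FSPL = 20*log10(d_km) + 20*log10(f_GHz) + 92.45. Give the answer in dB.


20*log10(472.4) = 53.49
20*log10(29.6) = 29.43
FSPL = 175.4 dB

175.4 dB


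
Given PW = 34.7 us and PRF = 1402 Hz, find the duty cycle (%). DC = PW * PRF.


DC = 34.7e-6 * 1402 * 100 = 4.86%

4.86%


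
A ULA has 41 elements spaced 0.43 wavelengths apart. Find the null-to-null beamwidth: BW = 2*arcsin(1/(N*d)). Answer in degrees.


1/(N*d) = 1/(41*0.43) = 0.056721
BW = 2*arcsin(0.056721) = 6.5 degrees

6.5 degrees


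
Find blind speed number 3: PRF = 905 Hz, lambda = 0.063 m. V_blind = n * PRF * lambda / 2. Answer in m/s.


V_blind = 3 * 905 * 0.063 / 2 = 85.5 m/s

85.5 m/s


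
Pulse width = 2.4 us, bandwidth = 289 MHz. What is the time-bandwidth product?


TBP = 2.4 * 289 = 693.6

693.6


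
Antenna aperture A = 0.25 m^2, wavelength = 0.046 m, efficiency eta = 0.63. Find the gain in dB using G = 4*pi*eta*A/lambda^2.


G_linear = 4*pi*0.63*0.25/0.046^2 = 935.35
G_dB = 10*log10(935.35) = 29.7 dB

29.7 dB


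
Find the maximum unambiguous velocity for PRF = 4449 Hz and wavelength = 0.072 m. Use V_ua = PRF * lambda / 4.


V_ua = 4449 * 0.072 / 4 = 80.1 m/s

80.1 m/s


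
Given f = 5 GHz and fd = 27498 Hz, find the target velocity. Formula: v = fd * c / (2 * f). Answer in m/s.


v = 27498 * 3e8 / (2 * 5000000000.0) = 824.9 m/s

824.9 m/s


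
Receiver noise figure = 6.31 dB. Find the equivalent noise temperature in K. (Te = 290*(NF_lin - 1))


NF_lin = 10^(6.31/10) = 4.275629
Te = 290 * (4.275629 - 1) = 949.9 K

949.9 K


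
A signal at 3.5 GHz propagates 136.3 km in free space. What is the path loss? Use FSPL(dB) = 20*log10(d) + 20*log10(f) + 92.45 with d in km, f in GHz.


20*log10(136.3) = 42.69
20*log10(3.5) = 10.88
FSPL = 146.0 dB

146.0 dB


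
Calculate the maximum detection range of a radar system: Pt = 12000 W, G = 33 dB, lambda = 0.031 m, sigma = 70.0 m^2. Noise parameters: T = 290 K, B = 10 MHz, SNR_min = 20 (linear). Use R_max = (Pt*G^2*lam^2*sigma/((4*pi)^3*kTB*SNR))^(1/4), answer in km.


G_lin = 10^(33/10) = 1995.262315
R^4 = 12000 * 1995.262315^2 * 0.031^2 * 70.0 / ((4*pi)^3 * 1.38e-23 * 290 * 10000000.0 * 20)
R^4 = 2.02333e18 m^4
R_max = (2.02333e18)^(1/4) = 37715.2 m = 37.7 km

37.7 km


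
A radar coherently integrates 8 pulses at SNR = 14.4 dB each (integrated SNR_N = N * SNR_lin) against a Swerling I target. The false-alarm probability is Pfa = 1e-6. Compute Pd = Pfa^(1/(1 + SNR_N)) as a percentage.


SNR_lin = 10^(14.4/10) = 27.54229
SNR_N = 8 * 27.54229 = 220.33832
1/(1 + SNR_N) = 1/221.33832 = 0.004518
Pd = (1e-6)^0.004518 = 0.93949
Pd = 93.9%

93.9%


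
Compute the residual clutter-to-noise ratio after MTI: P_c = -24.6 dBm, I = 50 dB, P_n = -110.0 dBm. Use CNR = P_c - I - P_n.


CNR = -24.6 - 50 - (-110.0) = 35.4 dB

35.4 dB


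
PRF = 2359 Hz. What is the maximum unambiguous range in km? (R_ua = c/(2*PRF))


R_ua = 3e8 / (2 * 2359) = 63586.3 m = 63.6 km

63.6 km


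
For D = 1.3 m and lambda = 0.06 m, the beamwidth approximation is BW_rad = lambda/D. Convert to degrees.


BW_rad = 0.06 / 1.3 = 0.046154
BW_deg = 2.64 degrees

2.64 degrees


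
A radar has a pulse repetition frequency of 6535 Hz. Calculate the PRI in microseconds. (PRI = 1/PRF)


PRI = 1/6535 = 0.0001530222 s = 153.0 us

153.0 us


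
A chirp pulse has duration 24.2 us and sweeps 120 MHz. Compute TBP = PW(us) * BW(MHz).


TBP = 24.2 * 120 = 2904.0

2904.0


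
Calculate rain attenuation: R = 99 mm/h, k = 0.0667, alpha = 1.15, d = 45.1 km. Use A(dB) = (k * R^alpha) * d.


gamma = 0.0667 * 99^1.15 = 13.155468 dB/km
A = 13.155468 * 45.1 = 593.31 dB

593.31 dB


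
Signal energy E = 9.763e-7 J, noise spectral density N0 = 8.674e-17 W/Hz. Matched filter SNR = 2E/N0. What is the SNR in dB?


SNR_lin = 2 * 9.763e-7 / 8.674e-17 = 2.251e10
SNR_dB = 10*log10(2.251e10) = 103.5 dB

103.5 dB


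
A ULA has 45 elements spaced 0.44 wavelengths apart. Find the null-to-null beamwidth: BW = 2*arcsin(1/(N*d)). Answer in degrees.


1/(N*d) = 1/(45*0.44) = 0.050505
BW = 2*arcsin(0.050505) = 5.8 degrees

5.8 degrees


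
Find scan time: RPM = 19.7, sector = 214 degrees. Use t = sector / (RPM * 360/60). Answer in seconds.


t = 214 / (19.7 * 360) * 60 = 1.81 s

1.81 s


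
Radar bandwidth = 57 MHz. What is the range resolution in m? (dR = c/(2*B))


dR = 3e8 / (2 * 57000000.0) = 2.63 m

2.63 m


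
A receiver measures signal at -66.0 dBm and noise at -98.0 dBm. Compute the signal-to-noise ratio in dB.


SNR = -66.0 - (-98.0) = 32.0 dB

32.0 dB


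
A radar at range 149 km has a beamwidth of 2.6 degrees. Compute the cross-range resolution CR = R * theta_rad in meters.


BW_rad = 0.045378561
CR = 149000 * 0.045378561 = 6761.4 m

6761.4 m


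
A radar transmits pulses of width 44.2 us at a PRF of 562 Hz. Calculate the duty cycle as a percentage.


DC = 44.2e-6 * 562 * 100 = 2.48%

2.48%


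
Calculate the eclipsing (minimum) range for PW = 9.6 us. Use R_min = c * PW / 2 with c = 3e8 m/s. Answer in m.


R_min = 3e8 * 9.6e-6 / 2 = 1440.0 m

1440.0 m


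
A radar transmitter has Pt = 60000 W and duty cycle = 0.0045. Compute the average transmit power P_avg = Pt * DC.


P_avg = 60000 * 0.0045 = 270.0 W

270.0 W


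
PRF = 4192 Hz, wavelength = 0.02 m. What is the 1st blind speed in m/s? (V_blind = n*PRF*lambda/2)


V_blind = 1 * 4192 * 0.02 / 2 = 41.9 m/s

41.9 m/s


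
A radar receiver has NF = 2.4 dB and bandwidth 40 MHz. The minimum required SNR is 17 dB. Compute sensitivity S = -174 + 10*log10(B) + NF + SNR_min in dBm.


10*log10(40000000.0) = 76.02
S = -174 + 76.02 + 2.4 + 17 = -78.6 dBm

-78.6 dBm


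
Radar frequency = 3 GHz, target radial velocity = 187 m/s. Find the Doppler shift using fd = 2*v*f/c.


fd = 2 * 187 * 3000000000.0 / 3e8 = 3740.0 Hz

3740.0 Hz


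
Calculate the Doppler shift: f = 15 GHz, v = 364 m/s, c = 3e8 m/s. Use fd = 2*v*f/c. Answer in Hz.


fd = 2 * 364 * 15000000000.0 / 3e8 = 36400.0 Hz

36400.0 Hz


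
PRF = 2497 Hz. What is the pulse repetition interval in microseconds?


PRI = 1/2497 = 0.0004004806 s = 400.5 us

400.5 us


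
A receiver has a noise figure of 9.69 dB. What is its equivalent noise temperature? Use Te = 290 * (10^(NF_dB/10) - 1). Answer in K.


NF_lin = 10^(9.69/10) = 9.311079
Te = 290 * (9.311079 - 1) = 2410.2 K

2410.2 K


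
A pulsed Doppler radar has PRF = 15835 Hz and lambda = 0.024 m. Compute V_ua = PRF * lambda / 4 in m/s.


V_ua = 15835 * 0.024 / 4 = 95.0 m/s

95.0 m/s


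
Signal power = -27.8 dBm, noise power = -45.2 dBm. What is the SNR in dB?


SNR = -27.8 - (-45.2) = 17.4 dB

17.4 dB


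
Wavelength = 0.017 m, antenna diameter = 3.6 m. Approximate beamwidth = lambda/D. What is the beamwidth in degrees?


BW_rad = 0.017 / 3.6 = 0.004722
BW_deg = 0.27 degrees

0.27 degrees


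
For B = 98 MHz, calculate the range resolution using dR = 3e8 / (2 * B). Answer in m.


dR = 3e8 / (2 * 98000000.0) = 1.53 m

1.53 m


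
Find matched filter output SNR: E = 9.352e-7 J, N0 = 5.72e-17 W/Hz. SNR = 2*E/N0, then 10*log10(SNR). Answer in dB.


SNR_lin = 2 * 9.352e-7 / 5.72e-17 = 3.27e10
SNR_dB = 10*log10(3.27e10) = 105.1 dB

105.1 dB


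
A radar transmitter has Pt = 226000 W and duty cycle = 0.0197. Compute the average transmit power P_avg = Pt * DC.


P_avg = 226000 * 0.0197 = 4452.2 W

4452.2 W


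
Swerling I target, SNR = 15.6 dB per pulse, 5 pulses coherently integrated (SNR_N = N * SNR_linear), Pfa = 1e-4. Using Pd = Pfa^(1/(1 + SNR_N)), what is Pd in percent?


SNR_lin = 10^(15.6/10) = 36.30781
SNR_N = 5 * 36.30781 = 181.53905
1/(1 + SNR_N) = 1/182.53905 = 0.0054783
Pd = (1e-4)^0.0054783 = 0.95079
Pd = 95.1%

95.1%


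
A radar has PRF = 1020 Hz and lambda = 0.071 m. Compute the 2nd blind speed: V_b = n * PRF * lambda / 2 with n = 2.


V_blind = 2 * 1020 * 0.071 / 2 = 72.4 m/s

72.4 m/s


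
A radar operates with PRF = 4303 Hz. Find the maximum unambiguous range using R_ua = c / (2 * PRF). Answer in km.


R_ua = 3e8 / (2 * 4303) = 34859.4 m = 34.9 km

34.9 km


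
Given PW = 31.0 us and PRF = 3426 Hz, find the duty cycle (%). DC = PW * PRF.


DC = 31.0e-6 * 3426 * 100 = 10.62%

10.62%


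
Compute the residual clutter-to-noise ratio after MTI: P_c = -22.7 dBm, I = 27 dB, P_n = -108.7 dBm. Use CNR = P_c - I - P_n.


CNR = -22.7 - 27 - (-108.7) = 59.0 dB

59.0 dB


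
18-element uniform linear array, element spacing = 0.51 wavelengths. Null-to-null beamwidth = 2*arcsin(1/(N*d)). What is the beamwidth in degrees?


1/(N*d) = 1/(18*0.51) = 0.108932
BW = 2*arcsin(0.108932) = 12.5 degrees

12.5 degrees


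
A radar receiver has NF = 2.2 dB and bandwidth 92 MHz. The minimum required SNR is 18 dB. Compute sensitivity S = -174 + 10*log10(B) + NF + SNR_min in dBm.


10*log10(92000000.0) = 79.64
S = -174 + 79.64 + 2.2 + 18 = -74.2 dBm

-74.2 dBm


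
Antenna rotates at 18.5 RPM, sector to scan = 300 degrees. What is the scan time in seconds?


t = 300 / (18.5 * 360) * 60 = 2.7 s

2.7 s


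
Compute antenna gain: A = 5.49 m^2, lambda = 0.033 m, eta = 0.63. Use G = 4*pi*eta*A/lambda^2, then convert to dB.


G_linear = 4*pi*0.63*5.49/0.033^2 = 39911.21
G_dB = 10*log10(39911.21) = 46.0 dB

46.0 dB


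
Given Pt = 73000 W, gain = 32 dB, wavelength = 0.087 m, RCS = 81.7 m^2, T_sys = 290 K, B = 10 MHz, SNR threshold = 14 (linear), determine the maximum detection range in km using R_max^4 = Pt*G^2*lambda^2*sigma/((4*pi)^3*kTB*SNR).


G_lin = 10^(32/10) = 1584.893192
R^4 = 73000 * 1584.893192^2 * 0.087^2 * 81.7 / ((4*pi)^3 * 1.38e-23 * 290 * 10000000.0 * 14)
R^4 = 1.01988e20 m^4
R_max = (1.01988e20)^(1/4) = 100493.3 m = 100.5 km

100.5 km


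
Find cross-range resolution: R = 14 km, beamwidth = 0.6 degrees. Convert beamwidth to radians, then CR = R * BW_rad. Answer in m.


BW_rad = 0.010471976
CR = 14000 * 0.010471976 = 146.6 m

146.6 m


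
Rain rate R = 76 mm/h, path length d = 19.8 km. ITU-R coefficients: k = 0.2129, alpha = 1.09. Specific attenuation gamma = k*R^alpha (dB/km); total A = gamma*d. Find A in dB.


gamma = 0.2129 * 76^1.09 = 23.892549 dB/km
A = 23.892549 * 19.8 = 473.07 dB

473.07 dB


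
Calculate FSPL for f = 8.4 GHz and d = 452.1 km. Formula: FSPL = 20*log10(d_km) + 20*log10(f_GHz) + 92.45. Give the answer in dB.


20*log10(452.1) = 53.1
20*log10(8.4) = 18.49
FSPL = 164.0 dB

164.0 dB


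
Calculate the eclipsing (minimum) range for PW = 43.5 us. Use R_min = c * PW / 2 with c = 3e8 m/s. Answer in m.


R_min = 3e8 * 43.5e-6 / 2 = 6525.0 m

6525.0 m


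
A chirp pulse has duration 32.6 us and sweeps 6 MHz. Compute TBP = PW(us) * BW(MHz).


TBP = 32.6 * 6 = 195.6

195.6


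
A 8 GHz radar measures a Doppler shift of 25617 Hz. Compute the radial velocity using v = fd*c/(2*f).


v = 25617 * 3e8 / (2 * 8000000000.0) = 480.3 m/s

480.3 m/s


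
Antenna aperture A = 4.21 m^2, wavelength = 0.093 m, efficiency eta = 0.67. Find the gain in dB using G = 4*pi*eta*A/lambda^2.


G_linear = 4*pi*0.67*4.21/0.093^2 = 4098.27
G_dB = 10*log10(4098.27) = 36.1 dB

36.1 dB


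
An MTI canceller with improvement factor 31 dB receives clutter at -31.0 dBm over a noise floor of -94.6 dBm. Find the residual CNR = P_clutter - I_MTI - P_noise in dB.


CNR = -31.0 - 31 - (-94.6) = 32.6 dB

32.6 dB


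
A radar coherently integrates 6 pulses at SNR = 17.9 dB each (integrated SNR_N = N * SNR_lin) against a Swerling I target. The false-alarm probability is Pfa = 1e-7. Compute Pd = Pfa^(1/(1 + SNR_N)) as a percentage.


SNR_lin = 10^(17.9/10) = 61.6595
SNR_N = 6 * 61.6595 = 369.957
1/(1 + SNR_N) = 1/370.957 = 0.0026957
Pd = (1e-7)^0.0026957 = 0.95748
Pd = 95.7%

95.7%


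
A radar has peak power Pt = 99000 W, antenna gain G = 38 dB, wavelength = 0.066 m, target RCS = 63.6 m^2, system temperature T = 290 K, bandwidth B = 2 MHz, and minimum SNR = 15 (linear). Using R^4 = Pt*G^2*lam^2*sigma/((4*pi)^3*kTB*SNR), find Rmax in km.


G_lin = 10^(38/10) = 6309.573445
R^4 = 99000 * 6309.573445^2 * 0.066^2 * 63.6 / ((4*pi)^3 * 1.38e-23 * 290 * 2000000.0 * 15)
R^4 = 4.58303e21 m^4
R_max = (4.58303e21)^(1/4) = 260188.5 m = 260.2 km

260.2 km


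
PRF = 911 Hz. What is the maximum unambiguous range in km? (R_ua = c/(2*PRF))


R_ua = 3e8 / (2 * 911) = 164654.2 m = 164.7 km

164.7 km


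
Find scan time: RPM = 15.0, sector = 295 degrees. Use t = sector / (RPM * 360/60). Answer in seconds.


t = 295 / (15.0 * 360) * 60 = 3.28 s

3.28 s


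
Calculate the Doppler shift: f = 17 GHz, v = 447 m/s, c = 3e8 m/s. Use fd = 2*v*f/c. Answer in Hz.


fd = 2 * 447 * 17000000000.0 / 3e8 = 50660.0 Hz

50660.0 Hz


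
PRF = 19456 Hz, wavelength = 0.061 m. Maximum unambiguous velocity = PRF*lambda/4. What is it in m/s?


V_ua = 19456 * 0.061 / 4 = 296.7 m/s

296.7 m/s


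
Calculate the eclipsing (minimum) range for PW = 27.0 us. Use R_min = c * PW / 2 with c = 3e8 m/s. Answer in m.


R_min = 3e8 * 27.0e-6 / 2 = 4050.0 m

4050.0 m


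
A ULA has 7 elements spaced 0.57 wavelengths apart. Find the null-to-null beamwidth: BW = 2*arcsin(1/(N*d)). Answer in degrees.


1/(N*d) = 1/(7*0.57) = 0.250627
BW = 2*arcsin(0.250627) = 29.0 degrees

29.0 degrees


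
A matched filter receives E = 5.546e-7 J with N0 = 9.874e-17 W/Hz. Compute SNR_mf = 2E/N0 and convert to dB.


SNR_lin = 2 * 5.546e-7 / 9.874e-17 = 1.123e10
SNR_dB = 10*log10(1.123e10) = 100.5 dB

100.5 dB


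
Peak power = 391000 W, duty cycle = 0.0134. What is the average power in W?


P_avg = 391000 * 0.0134 = 5239.4 W

5239.4 W


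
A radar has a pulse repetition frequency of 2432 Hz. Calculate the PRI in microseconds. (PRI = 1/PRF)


PRI = 1/2432 = 0.0004111842 s = 411.2 us

411.2 us


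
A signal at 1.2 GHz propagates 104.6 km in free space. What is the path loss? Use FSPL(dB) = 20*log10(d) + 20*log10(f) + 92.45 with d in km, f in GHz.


20*log10(104.6) = 40.39
20*log10(1.2) = 1.58
FSPL = 134.4 dB

134.4 dB


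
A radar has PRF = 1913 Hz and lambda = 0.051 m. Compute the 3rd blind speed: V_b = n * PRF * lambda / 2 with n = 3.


V_blind = 3 * 1913 * 0.051 / 2 = 146.3 m/s

146.3 m/s


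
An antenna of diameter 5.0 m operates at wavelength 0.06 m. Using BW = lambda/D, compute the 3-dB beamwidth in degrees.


BW_rad = 0.06 / 5.0 = 0.012
BW_deg = 0.69 degrees

0.69 degrees


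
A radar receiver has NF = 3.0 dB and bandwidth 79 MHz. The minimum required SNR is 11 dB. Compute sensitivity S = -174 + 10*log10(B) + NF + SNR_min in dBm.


10*log10(79000000.0) = 78.98
S = -174 + 78.98 + 3.0 + 11 = -81.0 dBm

-81.0 dBm


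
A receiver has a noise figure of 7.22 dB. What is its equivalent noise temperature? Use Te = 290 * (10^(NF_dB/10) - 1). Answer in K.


NF_lin = 10^(7.22/10) = 5.272299
Te = 290 * (5.272299 - 1) = 1239.0 K

1239.0 K


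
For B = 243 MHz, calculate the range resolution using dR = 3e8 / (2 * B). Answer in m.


dR = 3e8 / (2 * 243000000.0) = 0.62 m

0.62 m


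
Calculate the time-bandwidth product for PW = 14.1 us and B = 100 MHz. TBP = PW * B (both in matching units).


TBP = 14.1 * 100 = 1410.0

1410.0


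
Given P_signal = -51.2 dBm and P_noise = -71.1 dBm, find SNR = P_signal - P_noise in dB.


SNR = -51.2 - (-71.1) = 19.9 dB

19.9 dB


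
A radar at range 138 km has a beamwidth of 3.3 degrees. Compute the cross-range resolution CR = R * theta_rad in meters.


BW_rad = 0.057595865
CR = 138000 * 0.057595865 = 7948.2 m

7948.2 m


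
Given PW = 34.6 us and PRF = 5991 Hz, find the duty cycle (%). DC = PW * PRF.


DC = 34.6e-6 * 5991 * 100 = 20.73%

20.73%


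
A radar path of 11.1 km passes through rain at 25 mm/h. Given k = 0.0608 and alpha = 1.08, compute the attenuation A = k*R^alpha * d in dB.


gamma = 0.0608 * 25^1.08 = 1.966431 dB/km
A = 1.966431 * 11.1 = 21.83 dB

21.83 dB


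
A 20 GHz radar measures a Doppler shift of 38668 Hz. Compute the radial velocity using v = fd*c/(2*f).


v = 38668 * 3e8 / (2 * 20000000000.0) = 290.0 m/s

290.0 m/s


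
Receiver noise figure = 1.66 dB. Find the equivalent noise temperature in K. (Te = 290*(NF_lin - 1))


NF_lin = 10^(1.66/10) = 1.465548
Te = 290 * (1.465548 - 1) = 135.0 K

135.0 K


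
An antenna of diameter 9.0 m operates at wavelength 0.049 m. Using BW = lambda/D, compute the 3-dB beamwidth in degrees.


BW_rad = 0.049 / 9.0 = 0.005444
BW_deg = 0.31 degrees

0.31 degrees


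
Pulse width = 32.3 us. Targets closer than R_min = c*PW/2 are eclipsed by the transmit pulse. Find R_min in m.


R_min = 3e8 * 32.3e-6 / 2 = 4845.0 m

4845.0 m


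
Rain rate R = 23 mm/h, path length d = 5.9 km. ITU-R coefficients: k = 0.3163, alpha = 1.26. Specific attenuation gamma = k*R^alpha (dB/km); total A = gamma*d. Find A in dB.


gamma = 0.3163 * 23^1.26 = 16.439033 dB/km
A = 16.439033 * 5.9 = 96.99 dB

96.99 dB


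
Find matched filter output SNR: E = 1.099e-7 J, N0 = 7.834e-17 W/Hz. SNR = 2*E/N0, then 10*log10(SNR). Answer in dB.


SNR_lin = 2 * 1.099e-7 / 7.834e-17 = 2.806e9
SNR_dB = 10*log10(2.806e9) = 94.5 dB

94.5 dB


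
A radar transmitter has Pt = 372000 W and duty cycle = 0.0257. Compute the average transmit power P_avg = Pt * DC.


P_avg = 372000 * 0.0257 = 9560.4 W

9560.4 W


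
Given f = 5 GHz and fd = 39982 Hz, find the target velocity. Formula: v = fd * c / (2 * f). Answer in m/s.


v = 39982 * 3e8 / (2 * 5000000000.0) = 1199.5 m/s

1199.5 m/s


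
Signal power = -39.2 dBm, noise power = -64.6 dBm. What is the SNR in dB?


SNR = -39.2 - (-64.6) = 25.4 dB

25.4 dB


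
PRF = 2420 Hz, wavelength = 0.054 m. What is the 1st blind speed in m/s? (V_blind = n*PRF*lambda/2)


V_blind = 1 * 2420 * 0.054 / 2 = 65.3 m/s

65.3 m/s


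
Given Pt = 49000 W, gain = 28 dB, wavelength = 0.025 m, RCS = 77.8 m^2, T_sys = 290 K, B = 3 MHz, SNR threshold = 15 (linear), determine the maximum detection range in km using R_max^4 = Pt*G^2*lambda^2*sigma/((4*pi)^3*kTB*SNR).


G_lin = 10^(28/10) = 630.957344
R^4 = 49000 * 630.957344^2 * 0.025^2 * 77.8 / ((4*pi)^3 * 1.38e-23 * 290 * 3000000.0 * 15)
R^4 = 2.65422e18 m^4
R_max = (2.65422e18)^(1/4) = 40363.1 m = 40.4 km

40.4 km


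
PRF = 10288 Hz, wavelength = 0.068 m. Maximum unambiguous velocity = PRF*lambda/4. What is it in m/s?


V_ua = 10288 * 0.068 / 4 = 174.9 m/s

174.9 m/s


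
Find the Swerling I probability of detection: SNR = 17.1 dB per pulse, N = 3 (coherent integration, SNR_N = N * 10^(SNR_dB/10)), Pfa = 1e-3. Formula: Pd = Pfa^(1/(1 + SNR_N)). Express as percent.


SNR_lin = 10^(17.1/10) = 51.28614
SNR_N = 3 * 51.28614 = 153.85842
1/(1 + SNR_N) = 1/154.85842 = 0.0064575
Pd = (1e-3)^0.0064575 = 0.95637
Pd = 95.6%

95.6%


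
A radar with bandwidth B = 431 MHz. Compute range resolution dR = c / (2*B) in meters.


dR = 3e8 / (2 * 431000000.0) = 0.35 m

0.35 m


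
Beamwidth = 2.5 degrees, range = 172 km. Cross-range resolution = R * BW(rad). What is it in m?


BW_rad = 0.043633231
CR = 172000 * 0.043633231 = 7504.9 m

7504.9 m


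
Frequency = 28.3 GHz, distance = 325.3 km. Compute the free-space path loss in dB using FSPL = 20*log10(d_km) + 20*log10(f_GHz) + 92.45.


20*log10(325.3) = 50.25
20*log10(28.3) = 29.04
FSPL = 171.7 dB

171.7 dB


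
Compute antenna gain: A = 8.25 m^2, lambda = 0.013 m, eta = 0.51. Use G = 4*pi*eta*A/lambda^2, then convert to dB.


G_linear = 4*pi*0.51*8.25/0.013^2 = 312858.01
G_dB = 10*log10(312858.01) = 55.0 dB

55.0 dB


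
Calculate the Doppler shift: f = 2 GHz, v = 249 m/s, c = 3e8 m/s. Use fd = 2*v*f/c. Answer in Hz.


fd = 2 * 249 * 2000000000.0 / 3e8 = 3320.0 Hz

3320.0 Hz


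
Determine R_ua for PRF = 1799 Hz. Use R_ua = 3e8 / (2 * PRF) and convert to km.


R_ua = 3e8 / (2 * 1799) = 83379.7 m = 83.4 km

83.4 km


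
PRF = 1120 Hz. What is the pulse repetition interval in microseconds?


PRI = 1/1120 = 0.0008928571 s = 892.9 us

892.9 us


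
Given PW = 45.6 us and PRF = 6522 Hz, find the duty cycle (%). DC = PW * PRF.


DC = 45.6e-6 * 6522 * 100 = 29.74%

29.74%


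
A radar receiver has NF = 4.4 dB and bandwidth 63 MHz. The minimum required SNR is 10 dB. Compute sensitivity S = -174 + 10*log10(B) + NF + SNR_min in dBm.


10*log10(63000000.0) = 77.99
S = -174 + 77.99 + 4.4 + 10 = -81.6 dBm

-81.6 dBm


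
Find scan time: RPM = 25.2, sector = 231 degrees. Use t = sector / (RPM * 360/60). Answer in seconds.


t = 231 / (25.2 * 360) * 60 = 1.53 s

1.53 s


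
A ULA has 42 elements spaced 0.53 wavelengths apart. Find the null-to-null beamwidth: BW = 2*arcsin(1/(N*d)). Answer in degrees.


1/(N*d) = 1/(42*0.53) = 0.044924
BW = 2*arcsin(0.044924) = 5.1 degrees

5.1 degrees


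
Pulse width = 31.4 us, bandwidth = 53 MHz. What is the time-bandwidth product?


TBP = 31.4 * 53 = 1664.2

1664.2


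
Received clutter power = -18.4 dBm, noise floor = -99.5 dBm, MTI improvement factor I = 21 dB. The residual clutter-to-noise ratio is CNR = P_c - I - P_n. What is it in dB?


CNR = -18.4 - 21 - (-99.5) = 60.1 dB

60.1 dB


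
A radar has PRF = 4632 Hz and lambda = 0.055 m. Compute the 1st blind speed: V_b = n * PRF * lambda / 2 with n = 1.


V_blind = 1 * 4632 * 0.055 / 2 = 127.4 m/s

127.4 m/s


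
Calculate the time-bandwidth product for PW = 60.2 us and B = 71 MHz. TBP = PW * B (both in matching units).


TBP = 60.2 * 71 = 4274.2

4274.2


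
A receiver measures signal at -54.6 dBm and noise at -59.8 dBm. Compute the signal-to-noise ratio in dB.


SNR = -54.6 - (-59.8) = 5.2 dB

5.2 dB


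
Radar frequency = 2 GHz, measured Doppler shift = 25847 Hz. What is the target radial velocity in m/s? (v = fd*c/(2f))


v = 25847 * 3e8 / (2 * 2000000000.0) = 1938.5 m/s

1938.5 m/s


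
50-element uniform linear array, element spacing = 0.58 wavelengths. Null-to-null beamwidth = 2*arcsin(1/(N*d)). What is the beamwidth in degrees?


1/(N*d) = 1/(50*0.58) = 0.034483
BW = 2*arcsin(0.034483) = 4.0 degrees

4.0 degrees


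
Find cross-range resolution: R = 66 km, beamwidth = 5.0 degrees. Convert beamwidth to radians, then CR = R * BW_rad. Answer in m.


BW_rad = 0.087266463
CR = 66000 * 0.087266463 = 5759.6 m

5759.6 m


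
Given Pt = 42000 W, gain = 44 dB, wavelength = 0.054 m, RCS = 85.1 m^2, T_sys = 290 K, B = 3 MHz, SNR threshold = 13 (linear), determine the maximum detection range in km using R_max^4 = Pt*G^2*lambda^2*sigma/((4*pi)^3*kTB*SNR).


G_lin = 10^(44/10) = 25118.864315
R^4 = 42000 * 25118.864315^2 * 0.054^2 * 85.1 / ((4*pi)^3 * 1.38e-23 * 290 * 3000000.0 * 13)
R^4 = 2.12322e22 m^4
R_max = (2.12322e22)^(1/4) = 381723.4 m = 381.7 km

381.7 km


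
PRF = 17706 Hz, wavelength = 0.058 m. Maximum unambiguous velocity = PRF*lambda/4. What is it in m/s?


V_ua = 17706 * 0.058 / 4 = 256.7 m/s

256.7 m/s


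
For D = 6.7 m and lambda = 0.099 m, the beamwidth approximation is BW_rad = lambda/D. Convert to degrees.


BW_rad = 0.099 / 6.7 = 0.014776
BW_deg = 0.85 degrees

0.85 degrees


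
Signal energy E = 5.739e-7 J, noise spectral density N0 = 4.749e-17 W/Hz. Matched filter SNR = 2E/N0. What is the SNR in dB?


SNR_lin = 2 * 5.739e-7 / 4.749e-17 = 2.417e10
SNR_dB = 10*log10(2.417e10) = 103.8 dB

103.8 dB


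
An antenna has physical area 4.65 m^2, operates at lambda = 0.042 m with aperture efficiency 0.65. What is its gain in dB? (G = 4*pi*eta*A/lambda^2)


G_linear = 4*pi*0.65*4.65/0.042^2 = 21531.66
G_dB = 10*log10(21531.66) = 43.3 dB

43.3 dB


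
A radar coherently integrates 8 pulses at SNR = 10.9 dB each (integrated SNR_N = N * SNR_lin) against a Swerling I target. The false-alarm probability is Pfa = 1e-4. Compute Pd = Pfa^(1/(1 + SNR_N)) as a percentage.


SNR_lin = 10^(10.9/10) = 12.30269
SNR_N = 8 * 12.30269 = 98.42152
1/(1 + SNR_N) = 1/99.42152 = 0.0100582
Pd = (1e-4)^0.0100582 = 0.91152
Pd = 91.2%

91.2%


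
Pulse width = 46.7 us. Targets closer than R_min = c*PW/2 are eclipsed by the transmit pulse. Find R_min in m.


R_min = 3e8 * 46.7e-6 / 2 = 7005.0 m

7005.0 m


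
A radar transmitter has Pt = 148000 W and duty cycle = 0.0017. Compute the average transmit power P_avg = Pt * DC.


P_avg = 148000 * 0.0017 = 251.6 W

251.6 W


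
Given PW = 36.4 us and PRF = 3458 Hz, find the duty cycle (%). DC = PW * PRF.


DC = 36.4e-6 * 3458 * 100 = 12.59%

12.59%


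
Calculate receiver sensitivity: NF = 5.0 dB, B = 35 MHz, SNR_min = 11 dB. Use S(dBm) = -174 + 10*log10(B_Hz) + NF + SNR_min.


10*log10(35000000.0) = 75.44
S = -174 + 75.44 + 5.0 + 11 = -82.6 dBm

-82.6 dBm


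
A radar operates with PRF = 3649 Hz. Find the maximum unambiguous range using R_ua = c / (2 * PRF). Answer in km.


R_ua = 3e8 / (2 * 3649) = 41107.2 m = 41.1 km

41.1 km


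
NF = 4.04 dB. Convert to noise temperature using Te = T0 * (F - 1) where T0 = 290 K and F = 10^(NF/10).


NF_lin = 10^(4.04/10) = 2.535129
Te = 290 * (2.535129 - 1) = 445.2 K

445.2 K


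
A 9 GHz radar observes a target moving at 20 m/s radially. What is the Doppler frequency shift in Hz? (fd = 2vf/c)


fd = 2 * 20 * 9000000000.0 / 3e8 = 1200.0 Hz

1200.0 Hz


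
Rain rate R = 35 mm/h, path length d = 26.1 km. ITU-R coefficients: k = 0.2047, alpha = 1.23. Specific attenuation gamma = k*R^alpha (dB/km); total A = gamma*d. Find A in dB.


gamma = 0.2047 * 35^1.23 = 16.230113 dB/km
A = 16.230113 * 26.1 = 423.61 dB

423.61 dB


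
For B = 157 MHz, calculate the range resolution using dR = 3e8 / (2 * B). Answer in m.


dR = 3e8 / (2 * 157000000.0) = 0.96 m

0.96 m


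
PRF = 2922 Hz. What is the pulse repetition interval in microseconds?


PRI = 1/2922 = 0.0003422313 s = 342.2 us

342.2 us


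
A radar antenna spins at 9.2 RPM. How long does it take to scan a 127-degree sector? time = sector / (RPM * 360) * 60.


t = 127 / (9.2 * 360) * 60 = 2.3 s

2.3 s


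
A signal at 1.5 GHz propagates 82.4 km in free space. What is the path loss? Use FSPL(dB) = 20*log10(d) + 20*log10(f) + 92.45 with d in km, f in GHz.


20*log10(82.4) = 38.32
20*log10(1.5) = 3.52
FSPL = 134.3 dB

134.3 dB


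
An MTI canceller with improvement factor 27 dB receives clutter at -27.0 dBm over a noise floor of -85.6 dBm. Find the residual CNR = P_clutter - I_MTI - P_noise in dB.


CNR = -27.0 - 27 - (-85.6) = 31.6 dB

31.6 dB


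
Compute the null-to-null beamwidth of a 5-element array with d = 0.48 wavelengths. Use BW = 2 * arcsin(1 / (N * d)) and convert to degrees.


1/(N*d) = 1/(5*0.48) = 0.416667
BW = 2*arcsin(0.416667) = 49.2 degrees

49.2 degrees


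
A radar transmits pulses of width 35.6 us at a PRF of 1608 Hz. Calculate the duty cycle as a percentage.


DC = 35.6e-6 * 1608 * 100 = 5.72%

5.72%


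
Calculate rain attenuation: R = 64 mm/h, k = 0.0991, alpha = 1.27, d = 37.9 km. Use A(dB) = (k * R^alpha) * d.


gamma = 0.0991 * 64^1.27 = 19.494954 dB/km
A = 19.494954 * 37.9 = 738.86 dB

738.86 dB


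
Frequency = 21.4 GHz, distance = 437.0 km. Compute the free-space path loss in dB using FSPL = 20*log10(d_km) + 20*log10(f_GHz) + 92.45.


20*log10(437.0) = 52.81
20*log10(21.4) = 26.61
FSPL = 171.9 dB

171.9 dB


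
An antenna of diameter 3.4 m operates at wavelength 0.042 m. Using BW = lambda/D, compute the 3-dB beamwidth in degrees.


BW_rad = 0.042 / 3.4 = 0.012353
BW_deg = 0.71 degrees

0.71 degrees


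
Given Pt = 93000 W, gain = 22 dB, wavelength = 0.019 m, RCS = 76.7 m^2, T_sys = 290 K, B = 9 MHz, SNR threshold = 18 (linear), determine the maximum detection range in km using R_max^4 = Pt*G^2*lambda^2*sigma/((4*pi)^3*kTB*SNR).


G_lin = 10^(22/10) = 158.489319
R^4 = 93000 * 158.489319^2 * 0.019^2 * 76.7 / ((4*pi)^3 * 1.38e-23 * 290 * 9000000.0 * 18)
R^4 = 5.02764e16 m^4
R_max = (5.02764e16)^(1/4) = 14974.1 m = 15.0 km

15.0 km


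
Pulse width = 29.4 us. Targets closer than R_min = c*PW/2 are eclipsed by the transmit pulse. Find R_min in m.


R_min = 3e8 * 29.4e-6 / 2 = 4410.0 m

4410.0 m


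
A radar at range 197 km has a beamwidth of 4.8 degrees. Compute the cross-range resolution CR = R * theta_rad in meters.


BW_rad = 0.083775804
CR = 197000 * 0.083775804 = 16503.8 m

16503.8 m


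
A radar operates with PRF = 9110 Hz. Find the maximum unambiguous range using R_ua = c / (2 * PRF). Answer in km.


R_ua = 3e8 / (2 * 9110) = 16465.4 m = 16.5 km

16.5 km


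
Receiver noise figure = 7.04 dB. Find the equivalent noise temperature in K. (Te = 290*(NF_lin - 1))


NF_lin = 10^(7.04/10) = 5.058247
Te = 290 * (5.058247 - 1) = 1176.9 K

1176.9 K


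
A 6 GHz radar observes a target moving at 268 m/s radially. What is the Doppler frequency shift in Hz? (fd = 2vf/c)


fd = 2 * 268 * 6000000000.0 / 3e8 = 10720.0 Hz

10720.0 Hz


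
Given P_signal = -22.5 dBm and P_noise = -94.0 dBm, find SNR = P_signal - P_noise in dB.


SNR = -22.5 - (-94.0) = 71.5 dB

71.5 dB


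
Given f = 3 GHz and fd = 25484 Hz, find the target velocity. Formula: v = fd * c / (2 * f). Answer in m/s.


v = 25484 * 3e8 / (2 * 3000000000.0) = 1274.2 m/s

1274.2 m/s


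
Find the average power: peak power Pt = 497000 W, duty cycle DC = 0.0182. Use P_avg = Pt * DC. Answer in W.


P_avg = 497000 * 0.0182 = 9045.4 W

9045.4 W


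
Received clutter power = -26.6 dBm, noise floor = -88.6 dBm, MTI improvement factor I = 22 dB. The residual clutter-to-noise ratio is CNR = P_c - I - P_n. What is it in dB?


CNR = -26.6 - 22 - (-88.6) = 40.0 dB

40.0 dB


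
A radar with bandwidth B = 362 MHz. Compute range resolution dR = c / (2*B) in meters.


dR = 3e8 / (2 * 362000000.0) = 0.41 m

0.41 m


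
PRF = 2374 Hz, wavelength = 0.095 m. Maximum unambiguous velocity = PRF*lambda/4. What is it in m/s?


V_ua = 2374 * 0.095 / 4 = 56.4 m/s

56.4 m/s


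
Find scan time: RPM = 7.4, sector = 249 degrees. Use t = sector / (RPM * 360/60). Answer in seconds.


t = 249 / (7.4 * 360) * 60 = 5.61 s

5.61 s


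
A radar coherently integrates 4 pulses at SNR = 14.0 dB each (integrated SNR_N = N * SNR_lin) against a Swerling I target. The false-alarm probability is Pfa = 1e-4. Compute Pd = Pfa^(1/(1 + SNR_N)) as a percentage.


SNR_lin = 10^(14.0/10) = 25.11886
SNR_N = 4 * 25.11886 = 100.47544
1/(1 + SNR_N) = 1/101.47544 = 0.0098546
Pd = (1e-4)^0.0098546 = 0.91323
Pd = 91.3%

91.3%


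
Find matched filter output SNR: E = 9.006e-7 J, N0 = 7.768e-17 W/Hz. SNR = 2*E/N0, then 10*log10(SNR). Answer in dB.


SNR_lin = 2 * 9.006e-7 / 7.768e-17 = 2.319e10
SNR_dB = 10*log10(2.319e10) = 103.7 dB

103.7 dB


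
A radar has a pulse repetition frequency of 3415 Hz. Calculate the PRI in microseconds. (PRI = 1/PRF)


PRI = 1/3415 = 0.0002928258 s = 292.8 us

292.8 us


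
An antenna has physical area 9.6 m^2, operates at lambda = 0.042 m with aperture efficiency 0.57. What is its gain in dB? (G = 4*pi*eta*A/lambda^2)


G_linear = 4*pi*0.57*9.6/0.042^2 = 38981.39
G_dB = 10*log10(38981.39) = 45.9 dB

45.9 dB


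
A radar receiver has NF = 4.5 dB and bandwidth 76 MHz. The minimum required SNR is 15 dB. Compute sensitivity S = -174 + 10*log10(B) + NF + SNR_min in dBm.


10*log10(76000000.0) = 78.81
S = -174 + 78.81 + 4.5 + 15 = -75.7 dBm

-75.7 dBm


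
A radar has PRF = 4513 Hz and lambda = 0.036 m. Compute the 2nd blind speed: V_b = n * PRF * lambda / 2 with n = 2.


V_blind = 2 * 4513 * 0.036 / 2 = 162.5 m/s

162.5 m/s


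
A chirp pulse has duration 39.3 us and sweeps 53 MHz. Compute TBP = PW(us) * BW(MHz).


TBP = 39.3 * 53 = 2082.9

2082.9


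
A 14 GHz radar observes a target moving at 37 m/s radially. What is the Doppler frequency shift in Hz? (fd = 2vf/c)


fd = 2 * 37 * 14000000000.0 / 3e8 = 3453.3 Hz

3453.3 Hz


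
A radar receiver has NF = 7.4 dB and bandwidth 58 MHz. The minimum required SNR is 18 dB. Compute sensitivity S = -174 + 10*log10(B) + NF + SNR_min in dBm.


10*log10(58000000.0) = 77.63
S = -174 + 77.63 + 7.4 + 18 = -71.0 dBm

-71.0 dBm


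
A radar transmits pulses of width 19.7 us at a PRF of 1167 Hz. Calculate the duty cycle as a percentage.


DC = 19.7e-6 * 1167 * 100 = 2.3%

2.3%


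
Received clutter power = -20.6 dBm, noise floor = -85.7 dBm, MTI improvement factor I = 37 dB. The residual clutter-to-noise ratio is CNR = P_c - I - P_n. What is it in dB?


CNR = -20.6 - 37 - (-85.7) = 28.1 dB

28.1 dB


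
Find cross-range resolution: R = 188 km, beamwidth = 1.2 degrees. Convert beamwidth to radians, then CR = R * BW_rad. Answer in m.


BW_rad = 0.020943951
CR = 188000 * 0.020943951 = 3937.5 m

3937.5 m


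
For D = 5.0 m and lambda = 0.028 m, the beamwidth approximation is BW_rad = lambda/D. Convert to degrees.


BW_rad = 0.028 / 5.0 = 0.0056
BW_deg = 0.32 degrees

0.32 degrees


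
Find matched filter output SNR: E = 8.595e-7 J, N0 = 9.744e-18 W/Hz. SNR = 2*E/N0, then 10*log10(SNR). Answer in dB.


SNR_lin = 2 * 8.595e-7 / 9.744e-18 = 1.764e11
SNR_dB = 10*log10(1.764e11) = 112.5 dB

112.5 dB


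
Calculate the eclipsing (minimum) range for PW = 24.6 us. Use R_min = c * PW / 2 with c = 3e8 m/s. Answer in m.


R_min = 3e8 * 24.6e-6 / 2 = 3690.0 m

3690.0 m


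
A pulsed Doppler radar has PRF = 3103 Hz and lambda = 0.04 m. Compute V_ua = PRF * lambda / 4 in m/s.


V_ua = 3103 * 0.04 / 4 = 31.0 m/s

31.0 m/s


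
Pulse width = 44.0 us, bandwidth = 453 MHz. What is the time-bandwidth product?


TBP = 44.0 * 453 = 19932.0

19932.0


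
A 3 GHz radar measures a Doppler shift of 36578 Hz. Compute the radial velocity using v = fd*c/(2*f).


v = 36578 * 3e8 / (2 * 3000000000.0) = 1828.9 m/s

1828.9 m/s


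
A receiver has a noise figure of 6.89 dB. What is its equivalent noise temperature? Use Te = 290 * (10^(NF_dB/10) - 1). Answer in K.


NF_lin = 10^(6.89/10) = 4.886524
Te = 290 * (4.886524 - 1) = 1127.1 K

1127.1 K


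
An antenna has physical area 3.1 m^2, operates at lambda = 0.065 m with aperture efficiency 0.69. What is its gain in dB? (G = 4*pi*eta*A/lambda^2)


G_linear = 4*pi*0.69*3.1/0.065^2 = 6362.0
G_dB = 10*log10(6362.0) = 38.0 dB

38.0 dB


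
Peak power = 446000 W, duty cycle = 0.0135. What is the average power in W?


P_avg = 446000 * 0.0135 = 6021.0 W

6021.0 W


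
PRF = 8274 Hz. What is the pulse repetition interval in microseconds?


PRI = 1/8274 = 0.0001208605 s = 120.9 us

120.9 us


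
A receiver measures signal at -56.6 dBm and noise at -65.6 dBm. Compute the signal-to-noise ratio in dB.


SNR = -56.6 - (-65.6) = 9.0 dB

9.0 dB


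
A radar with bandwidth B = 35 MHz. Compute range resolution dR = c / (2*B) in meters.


dR = 3e8 / (2 * 35000000.0) = 4.29 m

4.29 m


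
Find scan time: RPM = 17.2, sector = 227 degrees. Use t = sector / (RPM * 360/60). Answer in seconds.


t = 227 / (17.2 * 360) * 60 = 2.2 s

2.2 s


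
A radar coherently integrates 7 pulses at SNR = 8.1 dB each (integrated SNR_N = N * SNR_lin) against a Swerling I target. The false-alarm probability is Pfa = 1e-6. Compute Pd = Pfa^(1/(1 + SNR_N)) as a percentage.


SNR_lin = 10^(8.1/10) = 6.45654
SNR_N = 7 * 6.45654 = 45.19578
1/(1 + SNR_N) = 1/46.19578 = 0.021647
Pd = (1e-6)^0.021647 = 0.74151
Pd = 74.2%

74.2%


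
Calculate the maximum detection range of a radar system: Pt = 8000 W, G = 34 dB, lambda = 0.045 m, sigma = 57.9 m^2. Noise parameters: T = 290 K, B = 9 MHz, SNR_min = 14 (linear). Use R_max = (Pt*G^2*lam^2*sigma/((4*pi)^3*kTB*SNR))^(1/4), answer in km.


G_lin = 10^(34/10) = 2511.886432
R^4 = 8000 * 2511.886432^2 * 0.045^2 * 57.9 / ((4*pi)^3 * 1.38e-23 * 290 * 9000000.0 * 14)
R^4 = 5.91448e18 m^4
R_max = (5.91448e18)^(1/4) = 49315.0 m = 49.3 km

49.3 km


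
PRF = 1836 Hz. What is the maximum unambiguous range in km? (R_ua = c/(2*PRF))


R_ua = 3e8 / (2 * 1836) = 81699.3 m = 81.7 km

81.7 km


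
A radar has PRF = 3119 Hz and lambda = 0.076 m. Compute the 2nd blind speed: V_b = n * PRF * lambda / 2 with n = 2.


V_blind = 2 * 3119 * 0.076 / 2 = 237.0 m/s

237.0 m/s
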